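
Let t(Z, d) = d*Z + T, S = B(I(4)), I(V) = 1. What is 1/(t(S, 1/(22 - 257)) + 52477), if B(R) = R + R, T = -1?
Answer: 235/12331858 ≈ 1.9056e-5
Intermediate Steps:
B(R) = 2*R
S = 2 (S = 2*1 = 2)
t(Z, d) = -1 + Z*d (t(Z, d) = d*Z - 1 = Z*d - 1 = -1 + Z*d)
1/(t(S, 1/(22 - 257)) + 52477) = 1/((-1 + 2/(22 - 257)) + 52477) = 1/((-1 + 2/(-235)) + 52477) = 1/((-1 + 2*(-1/235)) + 52477) = 1/((-1 - 2/235) + 52477) = 1/(-237/235 + 52477) = 1/(12331858/235) = 235/12331858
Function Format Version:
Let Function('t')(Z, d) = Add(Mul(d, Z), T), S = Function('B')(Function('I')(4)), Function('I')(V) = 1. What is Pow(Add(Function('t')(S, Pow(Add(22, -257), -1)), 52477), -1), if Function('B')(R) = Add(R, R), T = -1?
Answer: Rational(235, 12331858) ≈ 1.9056e-5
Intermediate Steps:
Function('B')(R) = Mul(2, R)
S = 2 (S = Mul(2, 1) = 2)
Function('t')(Z, d) = Add(-1, Mul(Z, d)) (Function('t')(Z, d) = Add(Mul(d, Z), -1) = Add(Mul(Z, d), -1) = Add(-1, Mul(Z, d)))
Pow(Add(Function('t')(S, Pow(Add(22, -257), -1)), 52477), -1) = Pow(Add(Add(-1, Mul(2, Pow(Add(22, -257), -1))), 52477), -1) = Pow(Add(Add(-1, Mul(2, Pow(-235, -1))), 52477), -1) = Pow(Add(Add(-1, Mul(2, Rational(-1, 235))), 52477), -1) = Pow(Add(Add(-1, Rational(-2, 235)), 52477), -1) = Pow(Add(Rational(-237, 235), 52477), -1) = Pow(Rational(12331858, 235), -1) = Rational(235, 12331858)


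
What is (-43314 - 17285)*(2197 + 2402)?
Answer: -278694801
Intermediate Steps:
(-43314 - 17285)*(2197 + 2402) = -60599*4599 = -278694801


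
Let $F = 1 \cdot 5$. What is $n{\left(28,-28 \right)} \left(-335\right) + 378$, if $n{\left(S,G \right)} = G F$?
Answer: $47278$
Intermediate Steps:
$F = 5$
$n{\left(S,G \right)} = 5 G$ ($n{\left(S,G \right)} = G 5 = 5 G$)
$n{\left(28,-28 \right)} \left(-335\right) + 378 = 5 \left(-28\right) \left(-335\right) + 378 = \left(-140\right) \left(-335\right) + 378 = 46900 + 378 = 47278$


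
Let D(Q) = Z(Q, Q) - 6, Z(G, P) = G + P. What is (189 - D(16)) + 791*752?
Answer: 594995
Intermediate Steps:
D(Q) = -6 + 2*Q (D(Q) = (Q + Q) - 6 = 2*Q - 6 = -6 + 2*Q)
(189 - D(16)) + 791*752 = (189 - (-6 + 2*16)) + 791*752 = (189 - (-6 + 32)) + 594832 = (189 - 1*26) + 594832 = (189 - 26) + 594832 = 163 + 594832 = 594995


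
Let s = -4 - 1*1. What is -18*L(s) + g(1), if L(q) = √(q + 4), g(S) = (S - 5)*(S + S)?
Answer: -8 - 18*I ≈ -8.0 - 18.0*I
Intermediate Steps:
s = -5 (s = -4 - 1 = -5)
g(S) = 2*S*(-5 + S) (g(S) = (-5 + S)*(2*S) = 2*S*(-5 + S))
L(q) = √(4 + q)
-18*L(s) + g(1) = -18*√(4 - 5) + 2*1*(-5 + 1) = -18*I + 2*1*(-4) = -18*I - 8 = -8 - 18*I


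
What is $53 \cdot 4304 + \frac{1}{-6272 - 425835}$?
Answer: $\frac{98568791983}{432107} \approx 2.2811 \cdot 10^{5}$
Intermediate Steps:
$53 \cdot 4304 + \frac{1}{-6272 - 425835} = 228112 + \frac{1}{-432107} = 228112 - \frac{1}{432107} = \frac{98568791983}{432107}$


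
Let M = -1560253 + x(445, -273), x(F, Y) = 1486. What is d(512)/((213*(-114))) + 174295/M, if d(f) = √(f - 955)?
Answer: -174295/1558767 - I*√443/24282 ≈ -0.11182 - 0.0008668*I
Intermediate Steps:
d(f) = √(-955 + f)
M = -1558767 (M = -1560253 + 1486 = -1558767)
d(512)/((213*(-114))) + 174295/M = √(-955 + 512)/((213*(-114))) + 174295/(-1558767) = √(-443)/(-24282) + 174295*(-1/1558767) = (I*√443)*(-1/24282) - 174295/1558767 = -I*√443/24282 - 174295/1558767 = -174295/1558767 - I*√443/24282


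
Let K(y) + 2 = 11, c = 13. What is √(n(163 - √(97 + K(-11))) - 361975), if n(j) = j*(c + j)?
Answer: I*√(333181 + 339*√106) ≈ 580.23*I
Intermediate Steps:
K(y) = 9 (K(y) = -2 + 11 = 9)
n(j) = j*(13 + j)
√(n(163 - √(97 + K(-11))) - 361975) = √((163 - √(97 + 9))*(13 + (163 - √(97 + 9))) - 361975) = √((163 - √106)*(13 + (163 - √106)) - 361975) = √((163 - √106)*(176 - √106) - 361975) = √(-361975 + (163 - √106)*(176 - √106))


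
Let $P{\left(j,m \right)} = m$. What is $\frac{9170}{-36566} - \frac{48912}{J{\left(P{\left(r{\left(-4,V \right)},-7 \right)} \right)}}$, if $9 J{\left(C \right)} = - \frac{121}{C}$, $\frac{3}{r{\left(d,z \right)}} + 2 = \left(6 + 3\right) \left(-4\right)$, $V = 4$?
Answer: $- \frac{56338814833}{2212243} \approx -25467.0$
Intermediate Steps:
$r{\left(d,z \right)} = - \frac{3}{38}$ ($r{\left(d,z \right)} = \frac{3}{-2 + \left(6 + 3\right) \left(-4\right)} = \frac{3}{-2 + 9 \left(-4\right)} = \frac{3}{-2 - 36} = \frac{3}{-38} = 3 \left(- \frac{1}{38}\right) = - \frac{3}{38}$)
$J{\left(C \right)} = - \frac{121}{9 C}$ ($J{\left(C \right)} = \frac{\left(-121\right) \frac{1}{C}}{9} = - \frac{121}{9 C}$)
$\frac{9170}{-36566} - \frac{48912}{J{\left(P{\left(r{\left(-4,V \right)},-7 \right)} \right)}} = \frac{9170}{-36566} - \frac{48912}{\left(- \frac{121}{9}\right) \frac{1}{-7}} = 9170 \left(- \frac{1}{36566}\right) - \frac{48912}{\left(- \frac{121}{9}\right) \left(- \frac{1}{7}\right)} = - \frac{4585}{18283} - \frac{48912}{\frac{121}{63}} = - \frac{4585}{18283} - \frac{3081456}{121} = - \frac{56338814833}{2212243}$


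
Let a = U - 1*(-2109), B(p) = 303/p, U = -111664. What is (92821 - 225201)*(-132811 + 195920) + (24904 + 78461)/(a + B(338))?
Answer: -309356342992140910/37029287 ≈ -8.3544e+9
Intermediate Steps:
a = -109555 (a = -111664 - 1*(-2109) = -111664 + 2109 = -109555)
(92821 - 225201)*(-132811 + 195920) + (24904 + 78461)/(a + B(338)) = (92821 - 225201)*(-132811 + 195920) + (24904 + 78461)/(-109555 + 303/338) = -132380*63109 + 103365/(-109555 + 303*(1/338)) = -8354369420 + 103365/(-109555 + 303/338) = -8354369420 + 103365/(-37029287/338) = -8354369420 + 103365*(-338/37029287) = -8354369420 - 34937370/37029287 = -309356342992140910/37029287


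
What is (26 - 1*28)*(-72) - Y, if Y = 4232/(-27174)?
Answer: 1958644/13587 ≈ 144.16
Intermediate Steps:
Y = -2116/13587 (Y = 4232*(-1/27174) = -2116/13587 ≈ -0.15574)
(26 - 1*28)*(-72) - Y = (26 - 1*28)*(-72) - 1*(-2116/13587) = (26 - 28)*(-72) + 2116/13587 = -2*(-72) + 2116/13587 = 144 + 2116/13587 = 1958644/13587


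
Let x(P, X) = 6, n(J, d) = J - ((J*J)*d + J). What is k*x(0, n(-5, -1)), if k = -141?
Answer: -846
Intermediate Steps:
n(J, d) = -d*J**2 (n(J, d) = J - (J**2*d + J) = J - (d*J**2 + J) = J - (J + d*J**2) = J + (-J - d*J**2) = -d*J**2)
k*x(0, n(-5, -1)) = -141*6 = -846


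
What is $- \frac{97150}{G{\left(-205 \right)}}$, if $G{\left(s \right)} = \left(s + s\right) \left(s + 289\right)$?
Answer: $\frac{9715}{3444} \approx 2.8208$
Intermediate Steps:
$G{\left(s \right)} = 2 s \left(289 + s\right)$
$- \frac{97150}{G{\left(-205 \right)}} = - \frac{97150}{2 \left(-205\right) \left(289 - 205\right)} = - \frac{97150}{2 \left(-205\right) 84} = - \frac{97150}{-34440} = \left(-97150\right) \left(- \frac{1}{34440}\right) = \frac{9715}{3444}$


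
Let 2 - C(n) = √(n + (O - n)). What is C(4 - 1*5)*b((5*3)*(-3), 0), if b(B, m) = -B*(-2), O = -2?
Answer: -180 + 90*I*√2 ≈ -180.0 + 127.28*I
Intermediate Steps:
b(B, m) = 2*B
C(n) = 2 - I*√2 (C(n) = 2 - √(n + (-2 - n)) = 2 - √(-2) = 2 - I*√2)
C(4 - 1*5)*b((5*3)*(-3), 0) = (2 - I*√2)*(2*((5*3)*(-3))) = (2 - I*√2)*(2*(15*(-3))) = (2 - I*√2)*(2*(-45)) = (2 - I*√2)*(-90) = -180 + 90*I*√2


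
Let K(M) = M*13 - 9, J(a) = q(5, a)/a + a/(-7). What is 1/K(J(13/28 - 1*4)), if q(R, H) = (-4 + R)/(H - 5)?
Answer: -4637556/9288665 ≈ -0.49927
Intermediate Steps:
q(R, H) = (-4 + R)/(-5 + H)
J(a) = -a/7 + 1/(a*(-5 + a)) (J(a) = ((-4 + 5)/(-5 + a))/a + a/(-7) = (1/(-5 + a))/a + a*(-1/7) = 1/((-5 + a)*a) - a/7 = 1/(a*(-5 + a)) - a/7 = -a/7 + 1/(a*(-5 + a)))
K(M) = -9 + 13*M (K(M) = 13*M - 9 = -9 + 13*M)
1/K(J(13/28 - 1*4)) = 1/(-9 + 13*((7 + (13/28 - 1*4)**2*(5 - (13/28 - 1*4)))/(7*(13/28 - 1*4)*(-5 + (13/28 - 1*4))))) = 1/(-9 + 13*((7 + (13*(1/28) - 4)**2*(5 - (13*(1/28) - 4)))/(7*(13*(1/28) - 4)*(-5 + (13*(1/28) - 4))))) = 1/(-9 + 13*((7 + (13/28 - 4)**2*(5 - (13/28 - 4)))/(7*(13/28 - 4)*(-5 + (13/28 - 4))))) = 1/(-9 + 13*((7 + (-99/28)**2*(5 - 1*(-99/28)))/(7*(-99/28)*(-5 - 99/28)))) = 1/(-9 + 13*((1/7)*(-28/99)*(7 + 9801*(5 + 99/28)/784)/(-239/28))) = 1/(-9 + 13*((1/7)*(-28/99)*(-28/239)*(7 + (9801/784)*(239/28)))) = 1/(-9 + 13*((1/7)*(-28/99)*(-28/239)*(7 + 2342439/21952))) = 1/(-9 + 13*((1/7)*(-28/99)*(-28/239)*(2496103/21952))) = 1/(-9 + 13*(2496103/4637556)) = 1/(-9 + 32449339/4637556) = 1/(-9288665/4637556) = -4637556/9288665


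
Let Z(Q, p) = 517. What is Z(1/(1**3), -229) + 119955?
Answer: 120472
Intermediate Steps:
Z(1/(1**3), -229) + 119955 = 517 + 119955 = 120472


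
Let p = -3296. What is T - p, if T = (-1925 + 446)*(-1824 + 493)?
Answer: 1971845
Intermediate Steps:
T = 1968549 (T = -1479*(-1331) = 1968549)
T - p = 1968549 - 1*(-3296) = 1968549 + 3296 = 1971845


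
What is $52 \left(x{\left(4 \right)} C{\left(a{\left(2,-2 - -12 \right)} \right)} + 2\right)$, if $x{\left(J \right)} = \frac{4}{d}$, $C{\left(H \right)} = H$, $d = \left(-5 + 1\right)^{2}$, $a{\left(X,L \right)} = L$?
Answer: $234$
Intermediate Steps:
$d = 16$ ($d = \left(-4\right)^{2} = 16$)
$x{\left(J \right)} = \frac{1}{4}$ ($x{\left(J \right)} = \frac{4}{16} = 4 \cdot \frac{1}{16} = \frac{1}{4}$)
$52 \left(x{\left(4 \right)} C{\left(a{\left(2,-2 - -12 \right)} \right)} + 2\right) = 52 \left(\frac{-2 - -12}{4} + 2\right) = 52 \left(\frac{-2 + 12}{4} + 2\right) = 52 \left(\frac{1}{4} \cdot 10 + 2\right) = 52 \left(\frac{5}{2} + 2\right) = 52 \cdot \frac{9}{2} = 234$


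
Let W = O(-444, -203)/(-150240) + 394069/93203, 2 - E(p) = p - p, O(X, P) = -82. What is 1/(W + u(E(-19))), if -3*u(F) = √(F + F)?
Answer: 7001409360/24938678363 ≈ 0.28075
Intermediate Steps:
E(p) = 2 (E(p) = 2 - (p - p) = 2 - 1*0 = 2 + 0 = 2)
W = 29606284603/7001409360 (W = -82/(-150240) + 394069/93203 = -82*(-1/150240) + 394069*(1/93203) = 41/75120 + 394069/93203 = 29606284603/7001409360 ≈ 4.2286)
u(F) = -√2*√F/3 (u(F) = -√(F + F)/3 = -√2*√F/3)
1/(W + u(E(-19))) = 1/(29606284603/7001409360 - √2*√2/3) = 1/(29606284603/7001409360 - ⅔) = 1/(24938678363/7001409360) = 7001409360/24938678363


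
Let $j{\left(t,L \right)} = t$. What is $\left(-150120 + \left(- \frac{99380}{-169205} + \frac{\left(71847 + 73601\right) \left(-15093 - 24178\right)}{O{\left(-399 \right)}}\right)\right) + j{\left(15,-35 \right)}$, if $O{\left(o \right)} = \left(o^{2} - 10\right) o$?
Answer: $- \frac{322454017998014533}{2149485869769} \approx -1.5001 \cdot 10^{5}$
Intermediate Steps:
$O{\left(o \right)} = o \left(-10 + o^{2}\right)$ ($O{\left(o \right)} = \left(-10 + o^{2}\right) o = o \left(-10 + o^{2}\right)$)
$\left(-150120 + \left(- \frac{99380}{-169205} + \frac{\left(71847 + 73601\right) \left(-15093 - 24178\right)}{O{\left(-399 \right)}}\right)\right) + j{\left(15,-35 \right)} = \left(-150120 - \left(- \frac{19876}{33841} - \frac{\left(71847 + 73601\right) \left(-15093 - 24178\right)}{\left(-399\right) \left(-10 + \left(-399\right)^{2}\right)}\right)\right) + 15 = \left(-150120 - \left(- \frac{19876}{33841} - \frac{145448 \left(-39271\right)}{\left(-399\right) \left(-10 + 159201\right)}\right)\right) + 15 = \left(-150120 - \left(- \frac{19876}{33841} + \frac{5711888408}{\left(-399\right) 159191}\right)\right) + 15 = \left(-150120 - \left(- \frac{19876}{33841} + \frac{5711888408}{-63517209}\right)\right) + 15 = \left(-150120 + \left(\frac{19876}{33841} - - \frac{5711888408}{63517209}\right)\right) + 15 = \left(-150120 + \left(\frac{19876}{33841} + \frac{5711888408}{63517209}\right)\right) + 15 = \left(-150120 + \frac{194558483661212}{2149485869769}\right) + 15 = - \frac{322486260286061068}{2149485869769} + 15 = - \frac{322454017998014533}{2149485869769}$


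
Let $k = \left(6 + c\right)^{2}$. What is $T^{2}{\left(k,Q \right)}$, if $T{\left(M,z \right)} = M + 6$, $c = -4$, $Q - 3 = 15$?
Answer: $100$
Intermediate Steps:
$Q = 18$ ($Q = 3 + 15 = 18$)
$k = 4$ ($k = \left(6 - 4\right)^{2} = 2^{2} = 4$)
$T{\left(M,z \right)} = 6 + M$
$T^{2}{\left(k,Q \right)} = \left(6 + 4\right)^{2} = 10^{2} = 100$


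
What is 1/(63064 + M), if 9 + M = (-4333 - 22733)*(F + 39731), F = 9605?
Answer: -1/1335265121 ≈ -7.4891e-10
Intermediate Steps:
M = -1335328185 (M = -9 + (-4333 - 22733)*(9605 + 39731) = -9 - 27066*49336 = -9 - 1335328176 = -1335328185)
1/(63064 + M) = 1/(63064 - 1335328185) = 1/(-1335265121) = -1/1335265121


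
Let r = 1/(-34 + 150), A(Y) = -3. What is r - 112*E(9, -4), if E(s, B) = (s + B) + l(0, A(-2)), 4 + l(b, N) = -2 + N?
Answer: 51969/116 ≈ 448.01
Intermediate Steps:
l(b, N) = -6 + N (l(b, N) = -4 + (-2 + N) = -6 + N)
E(s, B) = -9 + B + s (E(s, B) = (s + B) + (-6 - 3) = (B + s) - 9 = -9 + B + s)
r = 1/116 ≈ 0.0086207
r - 112*E(9, -4) = 1/116 - 112*(-9 - 4 + 9) = 1/116 - 112*(-4) = 1/116 + 448 = 51969/116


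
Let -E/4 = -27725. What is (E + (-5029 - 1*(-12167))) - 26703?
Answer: 91335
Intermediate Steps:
E = 110900 (E = -4*(-27725) = 110900)
(E + (-5029 - 1*(-12167))) - 26703 = (110900 + (-5029 - 1*(-12167))) - 26703 = (110900 + (-5029 + 12167)) - 26703 = (110900 + 7138) - 26703 = 118038 - 26703 = 91335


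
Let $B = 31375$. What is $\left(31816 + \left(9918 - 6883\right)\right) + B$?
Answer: $66226$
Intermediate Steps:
$\left(31816 + \left(9918 - 6883\right)\right) + B = \left(31816 + \left(9918 - 6883\right)\right) + 31375 = \left(31816 + 3035\right) + 31375 = 34851 + 31375 = 66226$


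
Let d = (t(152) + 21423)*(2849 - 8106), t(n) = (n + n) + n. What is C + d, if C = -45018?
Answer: -115062921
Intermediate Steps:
t(n) = 3*n (t(n) = 2*n + n = 3*n)
d = -115017903 (d = (3*152 + 21423)*(2849 - 8106) = (456 + 21423)*(-5257) = 21879*(-5257) = -115017903)
C + d = -45018 - 115017903 = -115062921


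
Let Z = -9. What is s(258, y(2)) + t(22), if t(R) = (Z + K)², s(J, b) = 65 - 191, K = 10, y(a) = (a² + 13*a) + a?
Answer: -125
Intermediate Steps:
y(a) = a² + 14*a
s(J, b) = -126
t(R) = 1 (t(R) = (-9 + 10)² = 1² = 1)
s(258, y(2)) + t(22) = -126 + 1 = -125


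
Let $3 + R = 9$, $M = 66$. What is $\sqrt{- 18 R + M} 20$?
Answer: $20 i \sqrt{42} \approx 129.61 i$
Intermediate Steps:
$R = 6$ ($R = -3 + 9 = 6$)
$\sqrt{- 18 R + M} 20 = \sqrt{\left(-18\right) 6 + 66} \cdot 20 = \sqrt{-108 + 66} \cdot 20 = \sqrt{-42} \cdot 20 = i \sqrt{42} \cdot 20 = 20 i \sqrt{42}$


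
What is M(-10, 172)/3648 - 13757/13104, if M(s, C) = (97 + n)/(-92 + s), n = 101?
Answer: -17783053/16930368 ≈ -1.0504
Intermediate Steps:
M(s, C) = 198/(-92 + s) (M(s, C) = (97 + 101)/(-92 + s) = 198/(-92 + s))
M(-10, 172)/3648 - 13757/13104 = (198/(-92 - 10))/3648 - 13757/13104 = (198/(-102))*(1/3648) - 13757*1/13104 = (198*(-1/102))*(1/3648) - 13757/13104 = -33/17*1/3648 - 13757/13104 = -11/20672 - 13757/13104 = -17783053/16930368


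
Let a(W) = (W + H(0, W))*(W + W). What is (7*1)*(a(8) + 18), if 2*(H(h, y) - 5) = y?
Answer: 2030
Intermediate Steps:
H(h, y) = 5 + y/2
a(W) = 2*W*(5 + 3*W/2) (a(W) = (W + (5 + W/2))*(W + W) = (5 + 3*W/2)*(2*W) = 2*W*(5 + 3*W/2))
(7*1)*(a(8) + 18) = (7*1)*(8*(10 + 3*8) + 18) = 7*(8*(10 + 24) + 18) = 7*(8*34 + 18) = 7*(272 + 18) = 7*290 = 2030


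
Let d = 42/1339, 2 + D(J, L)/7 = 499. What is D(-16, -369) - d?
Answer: 4658339/1339 ≈ 3479.0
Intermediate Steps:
D(J, L) = 3479 (D(J, L) = -14 + 7*499 = -14 + 3493 = 3479)
d = 42/1339 (d = (1/1339)*42 = 42/1339 ≈ 0.031367)
D(-16, -369) - d = 3479 - 1*42/1339 = 3479 - 42/1339 = 4658339/1339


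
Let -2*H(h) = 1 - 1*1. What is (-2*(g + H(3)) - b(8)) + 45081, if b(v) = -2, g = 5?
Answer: 45073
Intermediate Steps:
H(h) = 0 (H(h) = -(1 - 1*1)/2 = -(1 - 1)/2 = -½*0 = 0)
(-2*(g + H(3)) - b(8)) + 45081 = (-2*(5 + 0) - 1*(-2)) + 45081 = (-2*5 + 2) + 45081 = (-10 + 2) + 45081 = -8 + 45081 = 45073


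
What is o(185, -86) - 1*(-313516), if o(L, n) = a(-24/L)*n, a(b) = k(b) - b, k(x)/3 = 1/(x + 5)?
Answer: 52247724746/166685 ≈ 3.1345e+5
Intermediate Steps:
k(x) = 3/(5 + x) (k(x) = 3/(x + 5) = 3/(5 + x))
a(b) = -b + 3/(5 + b) (a(b) = 3/(5 + b) - b = -b + 3/(5 + b))
o(L, n) = n*(3 + 24*(5 - 24/L)/L)/(5 - 24/L) (o(L, n) = ((3 - (-24/L)*(5 - 24/L))/(5 - 24/L))*n = ((3 + 24*(5 - 24/L)/L)/(5 - 24/L))*n = n*(3 + 24*(5 - 24/L)/L)/(5 - 24/L))
o(185, -86) - 1*(-313516) = 3*(-86)*(-192 + 185² + 40*185)/(185*(-24 + 5*185)) - 1*(-313516) = 3*(-86)*(1/185)*(-192 + 34225 + 7400)/(-24 + 925) + 313516 = 3*(-86)*(1/185)*41433/901 + 313516 = 3*(-86)*(1/185)*(1/901)*41433 + 313516 = -10689714/166685 + 313516 = 52247724746/166685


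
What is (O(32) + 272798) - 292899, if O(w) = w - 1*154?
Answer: -20223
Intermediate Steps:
O(w) = -154 + w (O(w) = w - 154 = -154 + w)
(O(32) + 272798) - 292899 = ((-154 + 32) + 272798) - 292899 = (-122 + 272798) - 292899 = 272676 - 292899 = -20223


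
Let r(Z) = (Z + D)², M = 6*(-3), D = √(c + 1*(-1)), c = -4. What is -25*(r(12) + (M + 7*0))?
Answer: -3025 - 600*I*√5 ≈ -3025.0 - 1341.6*I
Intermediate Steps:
D = I*√5 (D = √(-4 + 1*(-1)) = √(-4 - 1) = √(-5) = I*√5 ≈ 2.2361*I)
M = -18
r(Z) = (Z + I*√5)²
-25*(r(12) + (M + 7*0)) = -25*((12 + I*√5)² + (-18 + 7*0)) = -25*((12 + I*√5)² + (-18 + 0)) = -25*((12 + I*√5)² - 18) = -25*(-18 + (12 + I*√5)²) = 450 - 25*(12 + I*√5)²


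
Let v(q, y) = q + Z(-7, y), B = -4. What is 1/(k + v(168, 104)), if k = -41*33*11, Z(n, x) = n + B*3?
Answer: -1/14734 ≈ -6.7870e-5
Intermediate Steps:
Z(n, x) = -12 + n (Z(n, x) = n - 4*3 = n - 12 = -12 + n)
v(q, y) = -19 + q (v(q, y) = q + (-12 - 7) = q - 19 = -19 + q)
k = -14883 (k = -1353*11 = -14883)
1/(k + v(168, 104)) = 1/(-14883 + (-19 + 168)) = 1/(-14883 + 149) = 1/(-14734) = -1/14734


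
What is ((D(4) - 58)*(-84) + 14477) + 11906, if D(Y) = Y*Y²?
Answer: 25879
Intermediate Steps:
D(Y) = Y³
((D(4) - 58)*(-84) + 14477) + 11906 = ((4³ - 58)*(-84) + 14477) + 11906 = ((64 - 58)*(-84) + 14477) + 11906 = (6*(-84) + 14477) + 11906 = (-504 + 14477) + 11906 = 13973 + 11906 = 25879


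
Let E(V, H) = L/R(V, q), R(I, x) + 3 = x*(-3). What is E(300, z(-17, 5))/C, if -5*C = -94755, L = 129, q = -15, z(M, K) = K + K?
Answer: 43/265314 ≈ 0.00016207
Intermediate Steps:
z(M, K) = 2*K
R(I, x) = -3 - 3*x (R(I, x) = -3 + x*(-3) = -3 - 3*x)
E(V, H) = 43/14 (E(V, H) = 129/(-3 - 3*(-15)) = 129/(-3 + 45) = 129/42 = 129*(1/42) = 43/14)
C = 18951 (C = -⅕*(-94755) = 18951)
E(300, z(-17, 5))/C = (43/14)/18951 = (43/14)*(1/18951) = 43/265314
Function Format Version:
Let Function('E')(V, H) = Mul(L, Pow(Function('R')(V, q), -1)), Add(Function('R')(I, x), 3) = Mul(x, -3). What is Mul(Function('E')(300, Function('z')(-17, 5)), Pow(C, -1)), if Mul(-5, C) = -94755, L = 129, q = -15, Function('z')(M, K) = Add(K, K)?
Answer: Rational(43, 265314) ≈ 0.00016207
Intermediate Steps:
Function('z')(M, K) = Mul(2, K)
Function('R')(I, x) = Add(-3, Mul(-3, x)) (Function('R')(I, x) = Add(-3, Mul(x, -3)) = Add(-3, Mul(-3, x)))
Function('E')(V, H) = Rational(43, 14) (Function('E')(V, H) = Mul(129, Pow(Add(-3, Mul(-3, -15)), -1)) = Mul(129, Pow(Add(-3, 45), -1)) = Mul(129, Pow(42, -1)) = Mul(129, Rational(1, 42)) = Rational(43, 14))
C = 18951 (C = Mul(Rational(-1, 5), -94755) = 18951)
Mul(Function('E')(300, Function('z')(-17, 5)), Pow(C, -1)) = Mul(Rational(43, 14), Pow(18951, -1)) = Mul(Rational(43, 14), Rational(1, 18951)) = Rational(43, 265314)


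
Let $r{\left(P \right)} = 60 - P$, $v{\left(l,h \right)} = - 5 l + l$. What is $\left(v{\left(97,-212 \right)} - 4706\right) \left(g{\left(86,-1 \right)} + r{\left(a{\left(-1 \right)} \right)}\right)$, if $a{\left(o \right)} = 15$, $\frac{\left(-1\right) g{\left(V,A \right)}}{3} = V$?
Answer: $1085022$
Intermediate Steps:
$v{\left(l,h \right)} = - 4 l$
$g{\left(V,A \right)} = - 3 V$
$\left(v{\left(97,-212 \right)} - 4706\right) \left(g{\left(86,-1 \right)} + r{\left(a{\left(-1 \right)} \right)}\right) = \left(\left(-4\right) 97 - 4706\right) \left(\left(-3\right) 86 + \left(60 - 15\right)\right) = \left(-388 - 4706\right) \left(-258 + \left(60 - 15\right)\right) = - 5094 \left(-258 + 45\right) = \left(-5094\right) \left(-213\right) = 1085022$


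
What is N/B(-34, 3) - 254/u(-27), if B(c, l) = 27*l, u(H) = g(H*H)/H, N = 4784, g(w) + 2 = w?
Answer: 4033466/58887 ≈ 68.495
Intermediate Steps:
g(w) = -2 + w
u(H) = (-2 + H²)/H (u(H) = (-2 + H*H)/H = (-2 + H²)/H)
N/B(-34, 3) - 254/u(-27) = 4784/((27*3)) - 254/(-27 - 2/(-27)) = 4784/81 - 254/(-27 - 2*(-1/27)) = 4784*(1/81) - 254/(-27 + 2/27) = 4784/81 - 254/(-727/27) = 4784/81 - 254*(-27/727) = 4784/81 + 6858/727 = 4033466/58887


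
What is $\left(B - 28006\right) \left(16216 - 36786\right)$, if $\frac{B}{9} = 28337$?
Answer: $-4669945390$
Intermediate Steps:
$B = 255033$ ($B = 9 \cdot 28337 = 255033$)
$\left(B - 28006\right) \left(16216 - 36786\right) = \left(255033 - 28006\right) \left(16216 - 36786\right) = 227027 \left(-20570\right) = -4669945390$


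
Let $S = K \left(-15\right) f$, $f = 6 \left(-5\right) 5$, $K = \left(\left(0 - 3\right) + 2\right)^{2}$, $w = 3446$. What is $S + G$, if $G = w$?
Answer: $5696$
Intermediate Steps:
$K = 1$ ($K = \left(-3 + 2\right)^{2} = \left(-1\right)^{2} = 1$)
$G = 3446$
$f = -150$ ($f = \left(-30\right) 5 = -150$)
$S = 2250$ ($S = 1 \left(-15\right) \left(-150\right) = \left(-15\right) \left(-150\right) = 2250$)
$S + G = 2250 + 3446 = 5696$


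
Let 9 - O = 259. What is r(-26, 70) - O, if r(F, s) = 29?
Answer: 279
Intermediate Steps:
O = -250 (O = 9 - 1*259 = 9 - 259 = -250)
r(-26, 70) - O = 29 - 1*(-250) = 29 + 250 = 279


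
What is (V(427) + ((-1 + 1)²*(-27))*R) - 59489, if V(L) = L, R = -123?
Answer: -59062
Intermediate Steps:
(V(427) + ((-1 + 1)²*(-27))*R) - 59489 = (427 + ((-1 + 1)²*(-27))*(-123)) - 59489 = (427 + (0²*(-27))*(-123)) - 59489 = (427 + (0*(-27))*(-123)) - 59489 = (427 + 0*(-123)) - 59489 = (427 + 0) - 59489 = 427 - 59489 = -59062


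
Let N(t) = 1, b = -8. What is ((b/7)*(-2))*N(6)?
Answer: 16/7 ≈ 2.2857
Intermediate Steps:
((b/7)*(-2))*N(6) = (-8/7*(-2))*1 = (-8*⅐*(-2))*1 = -8/7*(-2)*1 = (16/7)*1 = 16/7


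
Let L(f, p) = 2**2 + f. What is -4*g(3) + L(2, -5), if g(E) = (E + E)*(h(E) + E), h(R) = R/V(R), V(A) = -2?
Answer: -30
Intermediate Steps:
h(R) = -R/2 (h(R) = R/(-2) = R*(-1/2) = -R/2)
L(f, p) = 4 + f
g(E) = E**2 (g(E) = (E + E)*(-E/2 + E) = (2*E)*(E/2) = E**2)
-4*g(3) + L(2, -5) = -4*3**2 + (4 + 2) = -4*9 + 6 = -36 + 6 = -30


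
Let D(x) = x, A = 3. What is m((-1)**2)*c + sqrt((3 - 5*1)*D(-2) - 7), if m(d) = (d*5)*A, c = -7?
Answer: -105 + I*sqrt(3) ≈ -105.0 + 1.732*I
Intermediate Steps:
m(d) = 15*d (m(d) = (d*5)*3 = (5*d)*3 = 15*d)
m((-1)**2)*c + sqrt((3 - 5*1)*D(-2) - 7) = (15*(-1)**2)*(-7) + sqrt((3 - 5*1)*(-2) - 7) = (15*1)*(-7) + sqrt((3 - 5)*(-2) - 7) = 15*(-7) + sqrt(-2*(-2) - 7) = -105 + sqrt(4 - 7) = -105 + sqrt(-3) = -105 + I*sqrt(3)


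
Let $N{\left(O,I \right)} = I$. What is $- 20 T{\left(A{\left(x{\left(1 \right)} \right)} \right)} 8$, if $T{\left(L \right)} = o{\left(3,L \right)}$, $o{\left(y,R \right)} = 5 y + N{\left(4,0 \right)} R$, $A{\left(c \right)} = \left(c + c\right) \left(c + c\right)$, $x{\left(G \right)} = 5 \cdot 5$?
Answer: $-2400$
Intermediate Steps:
$x{\left(G \right)} = 25$
$A{\left(c \right)} = 4 c^{2}$ ($A{\left(c \right)} = 2 c 2 c = 4 c^{2}$)
$o{\left(y,R \right)} = 5 y$ ($o{\left(y,R \right)} = 5 y + 0 R = 5 y + 0 = 5 y$)
$T{\left(L \right)} = 15$ ($T{\left(L \right)} = 5 \cdot 3 = 15$)
$- 20 T{\left(A{\left(x{\left(1 \right)} \right)} \right)} 8 = \left(-20\right) 15 \cdot 8 = \left(-300\right) 8 = -2400$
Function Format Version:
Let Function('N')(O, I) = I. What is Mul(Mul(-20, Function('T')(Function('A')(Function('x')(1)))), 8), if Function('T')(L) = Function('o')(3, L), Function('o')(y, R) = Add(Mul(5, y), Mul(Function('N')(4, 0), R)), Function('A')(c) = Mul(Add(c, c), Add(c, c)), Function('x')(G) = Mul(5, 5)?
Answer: -2400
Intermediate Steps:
Function('x')(G) = 25
Function('A')(c) = Mul(4, Pow(c, 2)) (Function('A')(c) = Mul(Mul(2, c), Mul(2, c)) = Mul(4, Pow(c, 2)))
Function('o')(y, R) = Mul(5, y) (Function('o')(y, R) = Add(Mul(5, y), Mul(0, R)) = Add(Mul(5, y), 0) = Mul(5, y))
Function('T')(L) = 15 (Function('T')(L) = Mul(5, 3) = 15)
Mul(Mul(-20, Function('T')(Function('A')(Function('x')(1)))), 8) = Mul(Mul(-20, 15), 8) = Mul(-300, 8) = -2400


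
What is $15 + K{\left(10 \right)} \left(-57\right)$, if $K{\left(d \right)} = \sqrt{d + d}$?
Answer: $15 - 114 \sqrt{5} \approx -239.91$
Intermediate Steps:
$K{\left(d \right)} = \sqrt{2} \sqrt{d}$ ($K{\left(d \right)} = \sqrt{2 d} = \sqrt{2} \sqrt{d}$)
$15 + K{\left(10 \right)} \left(-57\right) = 15 + \sqrt{2} \sqrt{10} \left(-57\right) = 15 + 2 \sqrt{5} \left(-57\right) = 15 - 114 \sqrt{5}$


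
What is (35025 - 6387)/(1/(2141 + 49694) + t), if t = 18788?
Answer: 494816910/324625327 ≈ 1.5243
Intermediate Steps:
(35025 - 6387)/(1/(2141 + 49694) + t) = (35025 - 6387)/(1/(2141 + 49694) + 18788) = 28638/(1/51835 + 18788) = 28638/(973875981/51835) = 28638*(51835/973875981) = 494816910/324625327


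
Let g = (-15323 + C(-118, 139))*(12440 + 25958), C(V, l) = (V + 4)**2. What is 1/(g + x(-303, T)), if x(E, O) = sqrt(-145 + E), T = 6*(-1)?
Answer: -44676073/3991902997402882 - 2*I*sqrt(7)/1995951498701441 ≈ -1.1192e-8 - 2.6511e-15*I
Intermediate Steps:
T = -6
C(V, l) = (4 + V)**2
g = -89352146 (g = (-15323 + (4 - 118)**2)*(12440 + 25958) = (-15323 + (-114)**2)*38398 = (-15323 + 12996)*38398 = -2327*38398 = -89352146)
1/(g + x(-303, T)) = 1/(-89352146 + sqrt(-145 - 303)) = 1/(-89352146 + sqrt(-448)) = 1/(-89352146 + 8*I*sqrt(7))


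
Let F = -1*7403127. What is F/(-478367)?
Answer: 7403127/478367 ≈ 15.476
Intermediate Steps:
F = -7403127
F/(-478367) = -7403127/(-478367) = -7403127*(-1/478367) = 7403127/478367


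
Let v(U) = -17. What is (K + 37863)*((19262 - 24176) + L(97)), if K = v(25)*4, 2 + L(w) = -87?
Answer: -189088385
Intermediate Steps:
L(w) = -89 (L(w) = -2 - 87 = -89)
K = -68 (K = -17*4 = -68)
(K + 37863)*((19262 - 24176) + L(97)) = (-68 + 37863)*((19262 - 24176) - 89) = 37795*(-4914 - 89) = 37795*(-5003) = -189088385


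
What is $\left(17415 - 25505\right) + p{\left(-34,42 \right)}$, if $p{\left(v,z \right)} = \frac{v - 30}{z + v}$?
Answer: $-8098$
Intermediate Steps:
$p{\left(v,z \right)} = \frac{-30 + v}{v + z}$
$\left(17415 - 25505\right) + p{\left(-34,42 \right)} = \left(17415 - 25505\right) + \frac{-30 - 34}{-34 + 42} = -8090 + \frac{1}{8} \left(-64\right) = -8090 - 8 = -8098$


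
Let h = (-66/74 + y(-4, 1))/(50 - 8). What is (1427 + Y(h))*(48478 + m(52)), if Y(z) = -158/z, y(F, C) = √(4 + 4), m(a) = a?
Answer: 41402641550/1409 - 125965632720*√2/1409 ≈ -9.7047e+7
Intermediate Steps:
y(F, C) = 2*√2 (y(F, C) = √8 = 2*√2)
h = -11/518 + √2/21 (h = (-66/74 + 2*√2)/(50 - 8) = (-66*1/74 + 2*√2)/42 = (-33/37 + 2*√2)*(1/42) = -11/518 + √2/21 ≈ 0.046108)
(1427 + Y(h))*(48478 + m(52)) = (1427 - 158/(-11/518 + √2/21))*(48478 + 52) = (1427 - 158/(-11/518 + √2/21))*48530 = 69252310 - 7667740/(-11/518 + √2/21)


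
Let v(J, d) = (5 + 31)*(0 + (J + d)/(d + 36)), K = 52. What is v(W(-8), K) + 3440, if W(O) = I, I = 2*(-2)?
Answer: 38056/11 ≈ 3459.6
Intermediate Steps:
I = -4
W(O) = -4
v(J, d) = 36*(J + d)/(36 + d) (v(J, d) = 36*(0 + (J + d)/(36 + d)) = 36*((J + d)/(36 + d)) = 36*(J + d)/(36 + d))
v(W(-8), K) + 3440 = 36*(-4 + 52)/(36 + 52) + 3440 = 36*48/88 + 3440 = 36*(1/88)*48 + 3440 = 216/11 + 3440 = 38056/11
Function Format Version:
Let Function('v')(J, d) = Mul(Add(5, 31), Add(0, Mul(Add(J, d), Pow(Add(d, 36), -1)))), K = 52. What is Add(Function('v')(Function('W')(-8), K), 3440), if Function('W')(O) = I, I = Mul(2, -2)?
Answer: Rational(38056, 11) ≈ 3459.6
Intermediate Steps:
I = -4
Function('W')(O) = -4
Function('v')(J, d) = Mul(36, Pow(Add(36, d), -1), Add(J, d)) (Function('v')(J, d) = Mul(36, Add(0, Mul(Add(J, d), Pow(Add(36, d), -1)))) = Mul(36, Add(0, Mul(Pow(Add(36, d), -1), Add(J, d)))) = Mul(36, Mul(Pow(Add(36, d), -1), Add(J, d))) = Mul(36, Pow(Add(36, d), -1), Add(J, d)))
Add(Function('v')(Function('W')(-8), K), 3440) = Add(Mul(36, Pow(Add(36, 52), -1), Add(-4, 52)), 3440) = Add(Mul(36, Pow(88, -1), 48), 3440) = Add(Mul(36, Rational(1, 88), 48), 3440) = Add(Rational(216, 11), 3440) = Rational(38056, 11)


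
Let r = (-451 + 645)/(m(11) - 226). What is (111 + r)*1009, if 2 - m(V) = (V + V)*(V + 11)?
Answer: 39549773/354 ≈ 1.1172e+5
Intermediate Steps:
m(V) = 2 - 2*V*(11 + V) (m(V) = 2 - (V + V)*(V + 11) = 2 - 2*V*(11 + V))
r = -97/354 (r = (-451 + 645)/((2 - 22*11 - 2*11²) - 226) = 194/((2 - 242 - 2*121) - 226) = 194/((2 - 242 - 242) - 226) = 194/(-482 - 226) = 194/(-708) = 194*(-1/708) = -97/354 ≈ -0.27401)
(111 + r)*1009 = (111 - 97/354)*1009 = (39197/354)*1009 = 39549773/354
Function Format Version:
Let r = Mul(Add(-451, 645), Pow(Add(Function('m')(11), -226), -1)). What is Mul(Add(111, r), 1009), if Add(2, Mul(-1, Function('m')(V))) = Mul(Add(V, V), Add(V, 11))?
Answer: Rational(39549773, 354) ≈ 1.1172e+5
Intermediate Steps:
Function('m')(V) = Add(2, Mul(-2, V, Add(11, V))) (Function('m')(V) = Add(2, Mul(-1, Mul(Add(V, V), Add(V, 11)))) = Add(2, Mul(-1, Mul(Mul(2, V), Add(11, V)))) = Add(2, Mul(-1, Mul(2, V, Add(11, V)))) = Add(2, Mul(-2, V, Add(11, V))))
r = Rational(-97, 354) (r = Mul(Add(-451, 645), Pow(Add(Add(2, Mul(-22, 11), Mul(-2, Pow(11, 2))), -226), -1)) = Mul(194, Pow(Add(Add(2, -242, Mul(-2, 121)), -226), -1)) = Mul(194, Pow(Add(Add(2, -242, -242), -226), -1)) = Mul(194, Pow(Add(-482, -226), -1)) = Mul(194, Pow(-708, -1)) = Mul(194, Rational(-1, 708)) = Rational(-97, 354) ≈ -0.27401)
Mul(Add(111, r), 1009) = Mul(Add(111, Rational(-97, 354)), 1009) = Mul(Rational(39197, 354), 1009) = Rational(39549773, 354)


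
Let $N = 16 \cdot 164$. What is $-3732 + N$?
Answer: $-1108$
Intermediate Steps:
$N = 2624$
$-3732 + N = -3732 + 2624 = -1108$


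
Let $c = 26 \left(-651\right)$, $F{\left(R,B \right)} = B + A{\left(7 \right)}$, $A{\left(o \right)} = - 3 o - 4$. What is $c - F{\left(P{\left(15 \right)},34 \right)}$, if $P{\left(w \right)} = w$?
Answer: $-16935$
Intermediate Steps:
$A{\left(o \right)} = -4 - 3 o$
$F{\left(R,B \right)} = -25 + B$ ($F{\left(R,B \right)} = B - 25 = -25 + B$)
$c = -16926$
$c - F{\left(P{\left(15 \right)},34 \right)} = -16926 - \left(-25 + 34\right) = -16926 - 9 = -16935$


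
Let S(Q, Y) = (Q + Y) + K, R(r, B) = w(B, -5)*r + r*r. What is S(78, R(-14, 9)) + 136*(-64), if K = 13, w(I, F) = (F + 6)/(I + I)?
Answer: -75760/9 ≈ -8417.8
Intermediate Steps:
w(I, F) = (6 + F)/(2*I) (w(I, F) = (6 + F)/((2*I)) = (6 + F)*(1/(2*I)) = (6 + F)/(2*I))
R(r, B) = r² + r/(2*B) (R(r, B) = ((6 - 5)/(2*B))*r + r*r = ((½)*1/B)*r + r² = (1/(2*B))*r + r² = r/(2*B) + r² = r² + r/(2*B))
S(Q, Y) = 13 + Q + Y (S(Q, Y) = (Q + Y) + 13 = 13 + Q + Y)
S(78, R(-14, 9)) + 136*(-64) = (13 + 78 + ((-14)² + (½)*(-14)/9)) + 136*(-64) = (13 + 78 + (196 + (½)*(-14)*(⅑))) - 8704 = (13 + 78 + (196 - 7/9)) - 8704 = (13 + 78 + 1757/9) - 8704 = 2576/9 - 8704 = -75760/9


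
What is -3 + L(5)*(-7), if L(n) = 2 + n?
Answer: -52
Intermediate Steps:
-3 + L(5)*(-7) = -3 + (2 + 5)*(-7) = -3 + 7*(-7) = -3 - 49 = -52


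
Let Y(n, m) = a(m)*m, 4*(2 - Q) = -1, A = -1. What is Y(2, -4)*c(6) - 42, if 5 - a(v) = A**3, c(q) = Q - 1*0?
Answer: -96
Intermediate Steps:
Q = 9/4 (Q = 2 - 1/4*(-1) = 2 + 1/4 = 9/4 ≈ 2.2500)
c(q) = 9/4 (c(q) = 9/4 - 1*0 = 9/4 + 0 = 9/4)
a(v) = 6 (a(v) = 5 - 1*(-1)**3 = 5 - 1*(-1) = 5 + 1 = 6)
Y(n, m) = 6*m
Y(2, -4)*c(6) - 42 = (6*(-4))*(9/4) - 42 = -24*9/4 - 42 = -54 - 42 = -96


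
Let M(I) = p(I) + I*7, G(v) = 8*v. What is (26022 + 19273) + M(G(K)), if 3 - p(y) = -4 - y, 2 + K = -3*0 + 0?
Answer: 45174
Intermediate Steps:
K = -2 (K = -2 + (-3*0 + 0) = -2 + (0 + 0) = -2 + 0 = -2)
p(y) = 7 + y (p(y) = 3 - (-4 - y) = 3 + (4 + y) = 7 + y)
M(I) = 7 + 8*I (M(I) = (7 + I) + I*7 = (7 + I) + 7*I = 7 + 8*I)
(26022 + 19273) + M(G(K)) = (26022 + 19273) + (7 + 8*(8*(-2))) = 45295 + (7 + 8*(-16)) = 45295 + (7 - 128) = 45295 - 121 = 45174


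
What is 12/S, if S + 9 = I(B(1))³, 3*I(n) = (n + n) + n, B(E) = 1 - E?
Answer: -4/3 ≈ -1.3333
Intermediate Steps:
I(n) = n (I(n) = ((n + n) + n)/3 = (2*n + n)/3 = (3*n)/3 = n)
S = -9 (S = -9 + (1 - 1*1)³ = -9 + (1 - 1)³ = -9 + 0³ = -9 + 0 = -9)
12/S = 12/(-9) = 12*(-⅑) = -4/3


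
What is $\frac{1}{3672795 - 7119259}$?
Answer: $- \frac{1}{3446464} \approx -2.9015 \cdot 10^{-7}$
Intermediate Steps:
$\frac{1}{3672795 - 7119259} = \frac{1}{-3446464} = - \frac{1}{3446464}$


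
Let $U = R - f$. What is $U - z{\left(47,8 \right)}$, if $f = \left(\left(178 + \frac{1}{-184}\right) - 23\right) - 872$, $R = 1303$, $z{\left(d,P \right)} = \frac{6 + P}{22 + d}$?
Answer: $\frac{1114931}{552} \approx 2019.8$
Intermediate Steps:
$z{\left(d,P \right)} = \frac{6 + P}{22 + d}$
$f = - \frac{131929}{184}$ ($f = \left(\left(178 - \frac{1}{184}\right) - 23\right) - 872 = \left(\frac{32751}{184} - 23\right) - 872 = \frac{28519}{184} - 872 = - \frac{131929}{184} \approx -717.01$)
$U = \frac{371681}{184}$ ($U = 1303 - - \frac{131929}{184} = 1303 + \frac{131929}{184} = \frac{371681}{184} \approx 2020.0$)
$U - z{\left(47,8 \right)} = \frac{371681}{184} - \frac{6 + 8}{22 + 47} = \frac{371681}{184} - \frac{1}{69} \cdot 14 = \frac{371681}{184} - \frac{14}{69} = \frac{1114931}{552}$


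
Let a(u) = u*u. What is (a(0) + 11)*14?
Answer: 154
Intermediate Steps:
a(u) = u²
(a(0) + 11)*14 = (0² + 11)*14 = (0 + 11)*14 = 11*14 = 154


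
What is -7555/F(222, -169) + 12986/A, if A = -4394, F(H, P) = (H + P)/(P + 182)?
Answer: -216122484/116441 ≈ -1856.1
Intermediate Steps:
F(H, P) = (H + P)/(182 + P)
-7555/F(222, -169) + 12986/A = -7555*(182 - 169)/(222 - 169) + 12986/(-4394) = -7555/(53/13) + 12986*(-1/4394) = -7555/((1/13)*53) - 6493/2197 = -7555/53/13 - 6493/2197 = -7555*13/53 - 6493/2197 = -98215/53 - 6493/2197 = -216122484/116441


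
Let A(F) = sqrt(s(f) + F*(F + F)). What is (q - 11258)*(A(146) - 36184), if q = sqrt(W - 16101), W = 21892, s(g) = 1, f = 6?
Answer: (11258 - sqrt(5791))*(36184 - 3*sqrt(4737)) ≈ 4.0230e+8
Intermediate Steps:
q = sqrt(5791) (q = sqrt(21892 - 16101) = sqrt(5791) ≈ 76.099)
A(F) = sqrt(1 + 2*F**2) (A(F) = sqrt(1 + F*(F + F)) = sqrt(1 + F*(2*F)) = sqrt(1 + 2*F**2))
(q - 11258)*(A(146) - 36184) = (sqrt(5791) - 11258)*(sqrt(1 + 2*146**2) - 36184) = (-11258 + sqrt(5791))*(sqrt(1 + 2*21316) - 36184) = (-11258 + sqrt(5791))*(sqrt(1 + 42632) - 36184) = (-11258 + sqrt(5791))*(sqrt(42633) - 36184) = (-11258 + sqrt(5791))*(3*sqrt(4737) - 36184) = (-11258 + sqrt(5791))*(-36184 + 3*sqrt(4737)) = (-36184 + 3*sqrt(4737))*(-11258 + sqrt(5791))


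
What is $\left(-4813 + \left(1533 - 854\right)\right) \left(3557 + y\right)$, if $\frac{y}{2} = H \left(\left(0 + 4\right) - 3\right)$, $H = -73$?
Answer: $-14101074$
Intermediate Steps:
$y = -146$ ($y = 2 \left(- 73 \left(\left(0 + 4\right) - 3\right)\right) = 2 \left(- 73 \left(4 - 3\right)\right) = 2 \left(\left(-73\right) 1\right) = 2 \left(-73\right) = -146$)
$\left(-4813 + \left(1533 - 854\right)\right) \left(3557 + y\right) = \left(-4813 + \left(1533 - 854\right)\right) \left(3557 - 146\right) = \left(-4813 + 679\right) 3411 = \left(-4134\right) 3411 = -14101074$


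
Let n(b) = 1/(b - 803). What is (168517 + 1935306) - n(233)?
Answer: 1199179111/570 ≈ 2.1038e+6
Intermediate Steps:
n(b) = 1/(-803 + b)
(168517 + 1935306) - n(233) = (168517 + 1935306) - 1/(-803 + 233) = 2103823 - 1/(-570) = 2103823 - 1*(-1/570) = 2103823 + 1/570 = 1199179111/570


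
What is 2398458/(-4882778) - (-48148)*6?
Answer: 705286786203/2441389 ≈ 2.8889e+5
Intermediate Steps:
2398458/(-4882778) - (-48148)*6 = 2398458*(-1/4882778) - 1*(-288888) = -1199229/2441389 + 288888 = 705286786203/2441389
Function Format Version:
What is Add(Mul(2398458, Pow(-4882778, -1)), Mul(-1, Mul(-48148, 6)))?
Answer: Rational(705286786203, 2441389) ≈ 2.8889e+5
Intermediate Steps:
Add(Mul(2398458, Pow(-4882778, -1)), Mul(-1, Mul(-48148, 6))) = Add(Mul(2398458, Rational(-1, 4882778)), Mul(-1, -288888)) = Add(Rational(-1199229, 2441389), 288888) = Rational(705286786203, 2441389)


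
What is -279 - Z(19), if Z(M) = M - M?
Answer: -279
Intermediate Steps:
Z(M) = 0
-279 - Z(19) = -279 - 1*0 = -279 + 0 = -279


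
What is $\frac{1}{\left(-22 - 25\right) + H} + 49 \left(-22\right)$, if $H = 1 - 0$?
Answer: $- \frac{49589}{46} \approx -1078.0$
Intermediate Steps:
$H = 1$ ($H = 1 + 0 = 1$)
$\frac{1}{\left(-22 - 25\right) + H} + 49 \left(-22\right) = \frac{1}{\left(-22 - 25\right) + 1} + 49 \left(-22\right) = \frac{1}{\left(-22 - 25\right) + 1} - 1078 = \frac{1}{-47 + 1} - 1078 = \frac{1}{-46} - 1078 = - \frac{1}{46} - 1078 = - \frac{49589}{46}$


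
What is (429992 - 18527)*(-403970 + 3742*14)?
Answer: -144663687630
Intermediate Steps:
(429992 - 18527)*(-403970 + 3742*14) = 411465*(-403970 + 52388) = 411465*(-351582) = -144663687630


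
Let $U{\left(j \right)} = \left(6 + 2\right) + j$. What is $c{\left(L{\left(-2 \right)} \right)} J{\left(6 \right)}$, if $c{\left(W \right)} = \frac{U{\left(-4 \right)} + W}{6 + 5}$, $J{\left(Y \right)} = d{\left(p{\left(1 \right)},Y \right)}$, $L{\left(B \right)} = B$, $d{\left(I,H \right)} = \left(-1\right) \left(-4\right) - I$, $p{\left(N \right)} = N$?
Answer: $\frac{6}{11} \approx 0.54545$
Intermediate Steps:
$d{\left(I,H \right)} = 4 - I$
$J{\left(Y \right)} = 3$ ($J{\left(Y \right)} = 4 - 1 = 3$)
$U{\left(j \right)} = 8 + j$
$c{\left(W \right)} = \frac{4}{11} + \frac{W}{11}$ ($c{\left(W \right)} = \frac{\left(8 - 4\right) + W}{6 + 5} = \frac{4 + W}{11} = \left(4 + W\right) \frac{1}{11} = \frac{4}{11} + \frac{W}{11}$)
$c{\left(L{\left(-2 \right)} \right)} J{\left(6 \right)} = \left(\frac{4}{11} + \frac{1}{11} \left(-2\right)\right) 3 = \left(\frac{4}{11} - \frac{2}{11}\right) 3 = \frac{2}{11} \cdot 3 = \frac{6}{11}$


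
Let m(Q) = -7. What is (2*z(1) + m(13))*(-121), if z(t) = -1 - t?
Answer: 1331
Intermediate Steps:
(2*z(1) + m(13))*(-121) = (2*(-1 - 1*1) - 7)*(-121) = (2*(-1 - 1) - 7)*(-121) = (2*(-2) - 7)*(-121) = (-4 - 7)*(-121) = -11*(-121) = 1331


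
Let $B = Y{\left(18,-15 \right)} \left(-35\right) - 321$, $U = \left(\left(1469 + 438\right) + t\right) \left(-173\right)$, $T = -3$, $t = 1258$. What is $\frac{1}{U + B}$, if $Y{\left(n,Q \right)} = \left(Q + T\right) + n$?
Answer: $- \frac{1}{547866} \approx -1.8253 \cdot 10^{-6}$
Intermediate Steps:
$Y{\left(n,Q \right)} = -3 + Q + n$ ($Y{\left(n,Q \right)} = \left(Q - 3\right) + n = \left(-3 + Q\right) + n = -3 + Q + n$)
$U = -547545$ ($U = \left(\left(1469 + 438\right) + 1258\right) \left(-173\right) = \left(1907 + 1258\right) \left(-173\right) = 3165 \left(-173\right) = -547545$)
$B = -321$ ($B = \left(-3 - 15 + 18\right) \left(-35\right) - 321 = 0 \left(-35\right) - 321 = 0 - 321 = -321$)
$\frac{1}{U + B} = \frac{1}{-547545 - 321} = \frac{1}{-547866} = - \frac{1}{547866}$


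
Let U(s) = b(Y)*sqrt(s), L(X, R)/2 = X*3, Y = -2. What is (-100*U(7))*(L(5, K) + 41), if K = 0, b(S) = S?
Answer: 14200*sqrt(7) ≈ 37570.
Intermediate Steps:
L(X, R) = 6*X (L(X, R) = 2*(X*3) = 2*(3*X) = 6*X)
U(s) = -2*sqrt(s)
(-100*U(7))*(L(5, K) + 41) = (-(-200)*sqrt(7))*(6*5 + 41) = (200*sqrt(7))*(30 + 41) = (200*sqrt(7))*71 = 14200*sqrt(7)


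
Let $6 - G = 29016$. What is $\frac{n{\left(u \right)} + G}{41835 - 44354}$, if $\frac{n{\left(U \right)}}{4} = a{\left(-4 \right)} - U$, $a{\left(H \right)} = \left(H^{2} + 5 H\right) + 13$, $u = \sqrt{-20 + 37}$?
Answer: $\frac{2634}{229} + \frac{4 \sqrt{17}}{2519} \approx 11.509$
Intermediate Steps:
$G = -29010$ ($G = 6 - 29016 = -29010$)
$u = \sqrt{17} \approx 4.1231$
$a{\left(H \right)} = 13 + H^{2} + 5 H$
$n{\left(U \right)} = 36 - 4 U$ ($n{\left(U \right)} = 4 \left(\left(13 + \left(-4\right)^{2} + 5 \left(-4\right)\right) - U\right) = 4 \left(\left(13 + 16 - 20\right) - U\right) = 4 \left(9 - U\right) = 36 - 4 U$)
$\frac{n{\left(u \right)} + G}{41835 - 44354} = \frac{\left(36 - 4 \sqrt{17}\right) - 29010}{41835 - 44354} = \frac{-28974 - 4 \sqrt{17}}{-2519} = \left(-28974 - 4 \sqrt{17}\right) \left(- \frac{1}{2519}\right) = \frac{2634}{229} + \frac{4 \sqrt{17}}{2519}$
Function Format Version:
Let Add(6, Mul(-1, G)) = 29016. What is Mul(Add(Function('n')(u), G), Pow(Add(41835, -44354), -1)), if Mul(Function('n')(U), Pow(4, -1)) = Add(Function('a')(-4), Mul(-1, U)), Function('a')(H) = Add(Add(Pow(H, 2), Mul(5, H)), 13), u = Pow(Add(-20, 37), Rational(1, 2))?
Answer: Add(Rational(2634, 229), Mul(Rational(4, 2519), Pow(17, Rational(1, 2)))) ≈ 11.509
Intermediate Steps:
G = -29010 (G = Add(6, Mul(-1, 29016)) = Add(6, -29016) = -29010)
u = Pow(17, Rational(1, 2)) ≈ 4.1231
Function('a')(H) = Add(13, Pow(H, 2), Mul(5, H))
Function('n')(U) = Add(36, Mul(-4, U)) (Function('n')(U) = Mul(4, Add(Add(13, Pow(-4, 2), Mul(5, -4)), Mul(-1, U))) = Mul(4, Add(Add(13, 16, -20), Mul(-1, U))) = Mul(4, Add(9, Mul(-1, U))) = Add(36, Mul(-4, U)))
Mul(Add(Function('n')(u), G), Pow(Add(41835, -44354), -1)) = Mul(Add(Add(36, Mul(-4, Pow(17, Rational(1, 2)))), -29010), Pow(Add(41835, -44354), -1)) = Mul(Add(-28974, Mul(-4, Pow(17, Rational(1, 2)))), Pow(-2519, -1)) = Mul(Add(-28974, Mul(-4, Pow(17, Rational(1, 2)))), Rational(-1, 2519)) = Add(Rational(2634, 229), Mul(Rational(4, 2519), Pow(17, Rational(1, 2))))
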